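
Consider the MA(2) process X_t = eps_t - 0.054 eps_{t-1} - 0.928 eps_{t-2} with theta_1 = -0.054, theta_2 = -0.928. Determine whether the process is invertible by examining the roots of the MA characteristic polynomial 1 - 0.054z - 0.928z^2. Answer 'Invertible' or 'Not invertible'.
\text{Invertible}

The MA(q) characteristic polynomial is P(z) = 1 - 0.054z - 0.928z^2.
Invertibility requires all roots to lie outside the unit circle, i.e. |z| > 1 for every root.
Set 1 + (-0.054) z + (-0.928) z^2 = 0, i.e. a z^2 + b z + c = 0 with a = -0.928, b = -0.054, c = 1.
Discriminant D = b^2 - 4ac = (-0.054)^2 - 4*(-0.928)*1 = 0.002916 - (-3.712) = 3.714916.
D >= 0, so the roots are real: z = (-b +/- sqrt(D)) / (2a) = (0.054 +/- 1.927412) / (-1.856).
  z_1 = (0.054 + 1.927412) / (-1.856) = -1.0676,   |z_1| = 1.0676.
  z_2 = (0.054 - 1.927412) / (-1.856) = 1.0094,   |z_2| = 1.0094.
Moduli of all roots: 1.0676, 1.0094.
All moduli strictly greater than 1? Yes.
Verdict: Invertible.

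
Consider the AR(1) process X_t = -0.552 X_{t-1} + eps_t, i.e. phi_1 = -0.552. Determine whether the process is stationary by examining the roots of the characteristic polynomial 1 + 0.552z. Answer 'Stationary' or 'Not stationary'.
\text{Stationary}

The AR(p) characteristic polynomial is P(z) = 1 + 0.552z.
Stationarity requires all roots to lie outside the unit circle, i.e. |z| > 1 for every root.
This is linear in z: 1 + (0.552) z = 0  =>  z = -1/(0.552) = -1.811594,  |z| = 1.811594.
Moduli of all roots: 1.8116.
All moduli strictly greater than 1? Yes.
Verdict: Stationary.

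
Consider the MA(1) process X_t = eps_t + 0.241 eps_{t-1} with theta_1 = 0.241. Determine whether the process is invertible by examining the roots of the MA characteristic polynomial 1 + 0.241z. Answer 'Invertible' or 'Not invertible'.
\text{Invertible}

The MA(q) characteristic polynomial is P(z) = 1 + 0.241z.
Invertibility requires all roots to lie outside the unit circle, i.e. |z| > 1 for every root.
This is linear in z: 1 + (0.241) z = 0  =>  z = -1/(0.241) = -4.149378,  |z| = 4.149378.
Moduli of all roots: 4.1494.
All moduli strictly greater than 1? Yes.
Verdict: Invertible.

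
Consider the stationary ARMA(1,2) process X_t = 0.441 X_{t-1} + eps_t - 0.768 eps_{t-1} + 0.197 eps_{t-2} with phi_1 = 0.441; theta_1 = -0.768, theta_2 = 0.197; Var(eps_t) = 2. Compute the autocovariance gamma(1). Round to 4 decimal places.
\gamma(1) = -0.6855

Multiply the model equation by X_{t-k} and take expectations. With theta_0 = psi_0 = 1 and psi_j the MA(infinity) weights, this gives
  gamma(k) - sum_i phi_i gamma(k-i) = c_k,
  c_k = sigma^2 * sum_{j=k..q} theta_j psi_{j-k}   (c_k = 0 for k > q),
using gamma(-m) = gamma(m).
psi-weights needed (psi_j = theta_j + sum_i phi_i psi_{j-i}):
  psi_1 = theta_1 + phi_1 = -0.768 + (0.441) = -0.327
  psi_2 = theta_2 + phi_1 psi_1 = 0.197 + (0.441)(-0.327) = 0.052793
Right-hand sides:
  c_0 = sigma^2 (1 + theta_1 psi_1 + theta_2 psi_2) = 2 * (1 + (-0.768)(-0.327) + (0.197)(0.052793)) = 2 * 1.261536 = 2.523072
  c_1 = sigma^2 (theta_1 + theta_2 psi_1) = 2 * (-0.768 + (0.197)(-0.327)) = -1.664838
  c_2 = sigma^2 theta_2 = 2 * (0.197) = 0.394
Equations for k = 0 and k = 1 (AR order 1):
  gamma(0) = phi_1 gamma(1) + c_0
  gamma(1) = phi_1 gamma(0) + c_1
Substituting the second into the first: gamma(0) (1 - phi_1^2) = c_0 + phi_1 c_1, so
  gamma(0) = (c_0 + phi_1 c_1) / (1 - phi_1^2) = (2.523072 + (0.441)(-1.664838)) / (1 - (0.441)^2) = 1.788879 / 0.805519 = 2.220778.
  gamma(1) = phi_1 gamma(0) + c_1 = (0.441)(2.220778) + (-1.664838) = -0.685475.
Therefore gamma(1) = -0.6855 (to 4 decimal places).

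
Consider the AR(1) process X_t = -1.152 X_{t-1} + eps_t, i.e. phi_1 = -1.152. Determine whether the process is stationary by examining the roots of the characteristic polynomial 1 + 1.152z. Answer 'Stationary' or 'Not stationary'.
\text{Not stationary}

The AR(p) characteristic polynomial is P(z) = 1 + 1.152z.
Stationarity requires all roots to lie outside the unit circle, i.e. |z| > 1 for every root.
This is linear in z: 1 + (1.152) z = 0  =>  z = -1/(1.152) = -0.868056,  |z| = 0.868056.
Moduli of all roots: 0.8681.
All moduli strictly greater than 1? No.
Verdict: Not stationary.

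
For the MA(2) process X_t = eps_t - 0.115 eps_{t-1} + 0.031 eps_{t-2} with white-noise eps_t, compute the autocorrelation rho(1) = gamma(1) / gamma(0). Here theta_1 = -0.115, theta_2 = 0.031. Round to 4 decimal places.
\rho(1) = -0.1169

For an MA(q) process with theta_0 = 1, the autocovariance is
  gamma(k) = sigma^2 * sum_{i=0..q-k} theta_i * theta_{i+k},
and rho(k) = gamma(k) / gamma(0). Sigma^2 cancels.
  numerator   = (1)*(-0.115) + (-0.115)*(0.031) = -0.118565.
  denominator = (1)^2 + (-0.115)^2 + (0.031)^2 = 1.014186.
  rho(1) = -0.118565 / 1.014186 = -0.1169.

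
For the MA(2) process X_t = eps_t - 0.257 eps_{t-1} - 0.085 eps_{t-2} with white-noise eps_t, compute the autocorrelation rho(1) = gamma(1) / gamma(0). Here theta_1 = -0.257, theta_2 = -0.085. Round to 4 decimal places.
\rho(1) = -0.2191

For an MA(q) process with theta_0 = 1, the autocovariance is
  gamma(k) = sigma^2 * sum_{i=0..q-k} theta_i * theta_{i+k},
and rho(k) = gamma(k) / gamma(0). Sigma^2 cancels.
  numerator   = (1)*(-0.257) + (-0.257)*(-0.085) = -0.235155.
  denominator = (1)^2 + (-0.257)^2 + (-0.085)^2 = 1.073274.
  rho(1) = -0.235155 / 1.073274 = -0.2191.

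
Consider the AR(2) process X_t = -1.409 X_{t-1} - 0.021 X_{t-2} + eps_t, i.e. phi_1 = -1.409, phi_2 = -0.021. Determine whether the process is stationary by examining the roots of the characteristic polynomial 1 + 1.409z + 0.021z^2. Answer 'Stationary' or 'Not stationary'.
\text{Not stationary}

The AR(p) characteristic polynomial is P(z) = 1 + 1.409z + 0.021z^2.
Stationarity requires all roots to lie outside the unit circle, i.e. |z| > 1 for every root.
Set 1 + (1.409) z + (0.021) z^2 = 0, i.e. a z^2 + b z + c = 0 with a = 0.021, b = 1.409, c = 1.
Discriminant D = b^2 - 4ac = (1.409)^2 - 4*(0.021)*1 = 1.985281 - (0.084) = 1.901281.
D >= 0, so the roots are real: z = (-b +/- sqrt(D)) / (2a) = (-1.409 +/- 1.378869) / (0.042).
  z_1 = (-1.409 + 1.378869) / (0.042) = -0.7174,   |z_1| = 0.7174.
  z_2 = (-1.409 - 1.378869) / (0.042) = -66.3778,   |z_2| = 66.3778.
Moduli of all roots: 0.7174, 66.3778.
All moduli strictly greater than 1? No.
Verdict: Not stationary.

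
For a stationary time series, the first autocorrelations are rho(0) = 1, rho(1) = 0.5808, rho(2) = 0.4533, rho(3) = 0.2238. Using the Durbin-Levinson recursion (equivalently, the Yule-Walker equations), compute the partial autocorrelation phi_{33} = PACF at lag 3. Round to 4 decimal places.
\phi_{33} = -0.1480

The PACF at lag k is phi_{kk}, the last component of the solution
to the Yule-Walker system G_k phi = r_k where
  (G_k)_{ij} = rho(|i - j|), (r_k)_i = rho(i), i,j = 1..k.
Equivalently, Durbin-Levinson gives phi_{kk} iteratively:
  phi_{11} = rho(1)
  phi_{kk} = [rho(k) - sum_{j=1..k-1} phi_{k-1,j} rho(k-j)]
            / [1 - sum_{j=1..k-1} phi_{k-1,j} rho(j)],
  phi_{k,j} = phi_{k-1,j} - phi_{kk} phi_{k-1,k-j},  j = 1..k-1.
Step k = 1:
  phi_11 = rho(1) = 0.5808.
Step k = 2:
  phi_22 = [rho(2) - phi_11 rho(1)] / [1 - phi_11 rho(1)] = [0.4533 - (0.5808)(0.5808)] / [1 - (0.5808)(0.5808)]
         = 0.11597136 / 0.66267136 = 0.175006.
  Update: phi_21 = phi_11 - phi_22 phi_11 = 0.5808 - (0.175006)(0.5808) = 0.479157.
Step k = 3:
  phi_33 = [rho(3) - phi_21 rho(2) - phi_22 rho(1)] / [1 - phi_21 rho(1) - phi_22 rho(2)]
    numerator   = 0.2238 - (0.479157)(0.4533) - (0.175006)(0.5808) = -0.09504508
    denominator = 1 - (0.479157)(0.5808) - (0.175006)(0.4533) = 0.64237569
  phi_33 = -0.09504508 / 0.64237569 = -0.148.
Therefore phi_{33} = -0.1480.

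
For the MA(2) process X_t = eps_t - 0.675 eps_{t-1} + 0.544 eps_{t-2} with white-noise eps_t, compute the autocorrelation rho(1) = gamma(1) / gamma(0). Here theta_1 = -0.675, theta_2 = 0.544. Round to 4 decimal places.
\rho(1) = -0.5950

For an MA(q) process with theta_0 = 1, the autocovariance is
  gamma(k) = sigma^2 * sum_{i=0..q-k} theta_i * theta_{i+k},
and rho(k) = gamma(k) / gamma(0). Sigma^2 cancels.
  numerator   = (1)*(-0.675) + (-0.675)*(0.544) = -1.0422.
  denominator = (1)^2 + (-0.675)^2 + (0.544)^2 = 1.751561.
  rho(1) = -1.0422 / 1.751561 = -0.5950.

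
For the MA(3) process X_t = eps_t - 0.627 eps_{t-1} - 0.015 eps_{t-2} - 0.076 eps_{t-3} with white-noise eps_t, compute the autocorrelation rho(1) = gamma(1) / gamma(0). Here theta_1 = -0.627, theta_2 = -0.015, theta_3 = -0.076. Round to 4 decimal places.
\rho(1) = -0.4406

For an MA(q) process with theta_0 = 1, the autocovariance is
  gamma(k) = sigma^2 * sum_{i=0..q-k} theta_i * theta_{i+k},
and rho(k) = gamma(k) / gamma(0). Sigma^2 cancels.
  numerator   = (1)*(-0.627) + (-0.627)*(-0.015) + (-0.015)*(-0.076) = -0.616455.
  denominator = (1)^2 + (-0.627)^2 + (-0.015)^2 + (-0.076)^2 = 1.39913.
  rho(1) = -0.616455 / 1.39913 = -0.4406.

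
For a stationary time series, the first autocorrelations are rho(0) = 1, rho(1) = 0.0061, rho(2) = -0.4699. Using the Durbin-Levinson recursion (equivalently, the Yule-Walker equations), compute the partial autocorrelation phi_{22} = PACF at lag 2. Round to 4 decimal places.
\phi_{22} = -0.4700

The PACF at lag k is phi_{kk}, the last component of the solution
to the Yule-Walker system G_k phi = r_k where
  (G_k)_{ij} = rho(|i - j|), (r_k)_i = rho(i), i,j = 1..k.
Equivalently, Durbin-Levinson gives phi_{kk} iteratively:
  phi_{11} = rho(1)
  phi_{kk} = [rho(k) - sum_{j=1..k-1} phi_{k-1,j} rho(k-j)]
            / [1 - sum_{j=1..k-1} phi_{k-1,j} rho(j)],
  phi_{k,j} = phi_{k-1,j} - phi_{kk} phi_{k-1,k-j},  j = 1..k-1.
Step k = 1:
  phi_11 = rho(1) = 0.0061.
Step k = 2:
  phi_22 = [rho(2) - phi_11 rho(1)] / [1 - phi_11 rho(1)] = [-0.4699 - (0.0061)(0.0061)] / [1 - (0.0061)(0.0061)]
         = -0.46993721 / 0.99996279 = -0.47.
Therefore phi_{22} = -0.4700.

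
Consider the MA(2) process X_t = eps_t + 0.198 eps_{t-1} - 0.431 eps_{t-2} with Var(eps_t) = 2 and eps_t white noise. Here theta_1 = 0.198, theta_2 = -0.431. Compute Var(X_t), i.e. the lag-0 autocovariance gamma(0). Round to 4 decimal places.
\gamma(0) = 2.4499

For an MA(q) process X_t = eps_t + sum_i theta_i eps_{t-i} with
Var(eps_t) = sigma^2, the variance is
  gamma(0) = sigma^2 * (1 + sum_i theta_i^2).
  sum_i theta_i^2 = (0.198)^2 + (-0.431)^2 = 0.039204 + 0.185761 = 0.224965.
  gamma(0) = 2 * (1 + 0.224965) = 2 * 1.224965 = 2.44993, which rounds to 2.4499.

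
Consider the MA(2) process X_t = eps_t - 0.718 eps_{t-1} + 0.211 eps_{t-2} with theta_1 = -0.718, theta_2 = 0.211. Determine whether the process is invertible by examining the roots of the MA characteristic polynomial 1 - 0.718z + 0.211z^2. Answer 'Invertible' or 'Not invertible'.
\text{Invertible}

The MA(q) characteristic polynomial is P(z) = 1 - 0.718z + 0.211z^2.
Invertibility requires all roots to lie outside the unit circle, i.e. |z| > 1 for every root.
Set 1 + (-0.718) z + (0.211) z^2 = 0, i.e. a z^2 + b z + c = 0 with a = 0.211, b = -0.718, c = 1.
Discriminant D = b^2 - 4ac = (-0.718)^2 - 4*(0.211)*1 = 0.515524 - (0.844) = -0.328476.
D < 0, so the roots are the complex-conjugate pair z = (-b +/- i sqrt(-D)) / (2a) = 1.7014 +/- 1.3581i.
For a conjugate pair |z|^2 = z * conj(z) = (product of roots) = c/a = 1/(0.211) = 4.739336, so |z| = sqrt(4.739336) = 2.177 for both roots.
Moduli of all roots: 2.1770, 2.1770.
All moduli strictly greater than 1? Yes.
Verdict: Invertible.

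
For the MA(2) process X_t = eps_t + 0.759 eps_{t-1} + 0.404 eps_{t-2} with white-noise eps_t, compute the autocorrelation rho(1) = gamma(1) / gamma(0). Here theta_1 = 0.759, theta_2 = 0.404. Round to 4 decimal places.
\rho(1) = 0.6127

For an MA(q) process with theta_0 = 1, the autocovariance is
  gamma(k) = sigma^2 * sum_{i=0..q-k} theta_i * theta_{i+k},
and rho(k) = gamma(k) / gamma(0). Sigma^2 cancels.
  numerator   = (1)*(0.759) + (0.759)*(0.404) = 1.065636.
  denominator = (1)^2 + (0.759)^2 + (0.404)^2 = 1.739297.
  rho(1) = 1.065636 / 1.739297 = 0.6127.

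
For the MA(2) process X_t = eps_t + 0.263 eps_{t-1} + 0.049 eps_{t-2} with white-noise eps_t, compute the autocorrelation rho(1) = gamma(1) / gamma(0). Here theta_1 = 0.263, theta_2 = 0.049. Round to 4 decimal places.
\rho(1) = 0.2575

For an MA(q) process with theta_0 = 1, the autocovariance is
  gamma(k) = sigma^2 * sum_{i=0..q-k} theta_i * theta_{i+k},
and rho(k) = gamma(k) / gamma(0). Sigma^2 cancels.
  numerator   = (1)*(0.263) + (0.263)*(0.049) = 0.275887.
  denominator = (1)^2 + (0.263)^2 + (0.049)^2 = 1.07157.
  rho(1) = 0.275887 / 1.07157 = 0.2575.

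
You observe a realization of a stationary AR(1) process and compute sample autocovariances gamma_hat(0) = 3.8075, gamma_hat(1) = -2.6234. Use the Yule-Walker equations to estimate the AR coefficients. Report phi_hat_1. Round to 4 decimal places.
\hat\phi_{1} = -0.6890

The Yule-Walker equations for an AR(p) process read, in matrix form,
  Gamma_p phi = r_p,   with   (Gamma_p)_{ij} = gamma(|i - j|),
                       (r_p)_i = gamma(i),   i,j = 1..p.
Substitute the sample gammas (Toeplitz matrix and right-hand side of size 1):
  Gamma_p = [[3.8075]]
  r_p     = [-2.6234]
With p = 1 this is the single equation gamma(0) phi_1 = gamma(1):
  phi_hat_1 = gamma(1) / gamma(0) = -2.6234 / 3.8075 = -0.6890.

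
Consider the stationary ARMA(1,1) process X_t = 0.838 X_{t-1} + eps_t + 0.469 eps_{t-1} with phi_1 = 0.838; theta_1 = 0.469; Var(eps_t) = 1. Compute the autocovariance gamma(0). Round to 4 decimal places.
\gamma(0) = 6.7371

Multiply the model equation by X_{t-k} and take expectations. With theta_0 = psi_0 = 1 and psi_j the MA(infinity) weights, this gives
  gamma(k) - sum_i phi_i gamma(k-i) = c_k,
  c_k = sigma^2 * sum_{j=k..q} theta_j psi_{j-k}   (c_k = 0 for k > q),
using gamma(-m) = gamma(m).
psi-weights needed (psi_j = theta_j + sum_i phi_i psi_{j-i}):
  psi_1 = theta_1 + phi_1 = 0.469 + (0.838) = 1.307
Right-hand sides:
  c_0 = sigma^2 (1 + theta_1 psi_1) = 1 * (1 + (0.469)(1.307)) = 1 * 1.612983 = 1.612983
  c_1 = sigma^2 theta_1 = 1 * (0.469) = 0.469
  c_2 = 0
Equations for k = 0 and k = 1 (AR order 1):
  gamma(0) = phi_1 gamma(1) + c_0
  gamma(1) = phi_1 gamma(0) + c_1
Substituting the second into the first: gamma(0) (1 - phi_1^2) = c_0 + phi_1 c_1, so
  gamma(0) = (c_0 + phi_1 c_1) / (1 - phi_1^2) = (1.612983 + (0.838)(0.469)) / (1 - (0.838)^2) = 2.006005 / 0.297756 = 6.737077.
Therefore gamma(0) = 6.7371 (to 4 decimal places).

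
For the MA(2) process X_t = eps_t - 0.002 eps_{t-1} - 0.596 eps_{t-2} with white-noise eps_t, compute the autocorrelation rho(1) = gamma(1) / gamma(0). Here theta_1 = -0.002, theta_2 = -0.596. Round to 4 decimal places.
\rho(1) = -0.0006

For an MA(q) process with theta_0 = 1, the autocovariance is
  gamma(k) = sigma^2 * sum_{i=0..q-k} theta_i * theta_{i+k},
and rho(k) = gamma(k) / gamma(0). Sigma^2 cancels.
  numerator   = (1)*(-0.002) + (-0.002)*(-0.596) = -0.000808.
  denominator = (1)^2 + (-0.002)^2 + (-0.596)^2 = 1.35522.
  rho(1) = -0.000808 / 1.35522 = -0.0006.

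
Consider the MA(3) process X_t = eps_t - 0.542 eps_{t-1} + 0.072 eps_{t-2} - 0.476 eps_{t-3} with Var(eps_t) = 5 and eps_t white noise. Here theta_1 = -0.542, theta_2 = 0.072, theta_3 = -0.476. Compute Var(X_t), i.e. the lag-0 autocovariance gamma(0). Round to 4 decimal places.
\gamma(0) = 7.6276

For an MA(q) process X_t = eps_t + sum_i theta_i eps_{t-i} with
Var(eps_t) = sigma^2, the variance is
  gamma(0) = sigma^2 * (1 + sum_i theta_i^2).
  sum_i theta_i^2 = (-0.542)^2 + (0.072)^2 + (-0.476)^2 = 0.293764 + 0.005184 + 0.226576 = 0.525524.
  gamma(0) = 5 * (1 + 0.525524) = 5 * 1.525524 = 7.62762, which rounds to 7.6276.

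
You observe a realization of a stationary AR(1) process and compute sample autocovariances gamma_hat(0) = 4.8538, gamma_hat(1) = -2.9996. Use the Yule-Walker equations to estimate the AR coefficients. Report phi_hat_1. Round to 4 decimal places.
\hat\phi_{1} = -0.6180

The Yule-Walker equations for an AR(p) process read, in matrix form,
  Gamma_p phi = r_p,   with   (Gamma_p)_{ij} = gamma(|i - j|),
                       (r_p)_i = gamma(i),   i,j = 1..p.
Substitute the sample gammas (Toeplitz matrix and right-hand side of size 1):
  Gamma_p = [[4.8538]]
  r_p     = [-2.9996]
With p = 1 this is the single equation gamma(0) phi_1 = gamma(1):
  phi_hat_1 = gamma(1) / gamma(0) = -2.9996 / 4.8538 = -0.6180.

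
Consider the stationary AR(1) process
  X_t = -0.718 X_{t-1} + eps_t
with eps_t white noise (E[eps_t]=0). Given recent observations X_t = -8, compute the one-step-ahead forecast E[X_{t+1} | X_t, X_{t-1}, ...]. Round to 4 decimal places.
E[X_{t+1} \mid \mathcal F_t] = 5.7440

For an AR(p) model X_t = c + sum_i phi_i X_{t-i} + eps_t, the
one-step-ahead conditional mean is
  E[X_{t+1} | X_t, ...] = c + sum_i phi_i X_{t+1-i}.
Substitute known values:
  E[X_{t+1} | ...] = (-0.718) * (-8)
                   = 5.7440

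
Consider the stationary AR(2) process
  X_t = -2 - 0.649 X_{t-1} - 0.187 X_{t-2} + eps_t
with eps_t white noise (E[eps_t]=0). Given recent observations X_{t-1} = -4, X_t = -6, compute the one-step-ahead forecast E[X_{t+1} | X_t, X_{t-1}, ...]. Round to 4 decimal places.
E[X_{t+1} \mid \mathcal F_t] = 2.6420

For an AR(p) model X_t = c + sum_i phi_i X_{t-i} + eps_t, the
one-step-ahead conditional mean is
  E[X_{t+1} | X_t, ...] = c + sum_i phi_i X_{t+1-i}.
Substitute known values:
  E[X_{t+1} | ...] = -2 + (-0.649) * (-6) + (-0.187) * (-4)
                   = 2.6420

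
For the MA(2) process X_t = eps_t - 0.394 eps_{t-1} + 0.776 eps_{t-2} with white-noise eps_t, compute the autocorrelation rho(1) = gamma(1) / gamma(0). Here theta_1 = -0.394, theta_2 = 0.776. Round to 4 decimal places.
\rho(1) = -0.3982

For an MA(q) process with theta_0 = 1, the autocovariance is
  gamma(k) = sigma^2 * sum_{i=0..q-k} theta_i * theta_{i+k},
and rho(k) = gamma(k) / gamma(0). Sigma^2 cancels.
  numerator   = (1)*(-0.394) + (-0.394)*(0.776) = -0.699744.
  denominator = (1)^2 + (-0.394)^2 + (0.776)^2 = 1.757412.
  rho(1) = -0.699744 / 1.757412 = -0.3982.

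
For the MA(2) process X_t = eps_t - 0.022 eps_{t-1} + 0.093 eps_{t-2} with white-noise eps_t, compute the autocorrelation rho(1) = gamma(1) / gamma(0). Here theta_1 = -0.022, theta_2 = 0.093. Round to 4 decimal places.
\rho(1) = -0.0238

For an MA(q) process with theta_0 = 1, the autocovariance is
  gamma(k) = sigma^2 * sum_{i=0..q-k} theta_i * theta_{i+k},
and rho(k) = gamma(k) / gamma(0). Sigma^2 cancels.
  numerator   = (1)*(-0.022) + (-0.022)*(0.093) = -0.024046.
  denominator = (1)^2 + (-0.022)^2 + (0.093)^2 = 1.009133.
  rho(1) = -0.024046 / 1.009133 = -0.0238.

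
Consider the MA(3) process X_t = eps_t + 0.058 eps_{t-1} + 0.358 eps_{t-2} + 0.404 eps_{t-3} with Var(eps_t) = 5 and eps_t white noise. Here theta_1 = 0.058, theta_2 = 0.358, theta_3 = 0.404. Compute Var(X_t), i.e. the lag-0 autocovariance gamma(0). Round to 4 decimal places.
\gamma(0) = 6.4737

For an MA(q) process X_t = eps_t + sum_i theta_i eps_{t-i} with
Var(eps_t) = sigma^2, the variance is
  gamma(0) = sigma^2 * (1 + sum_i theta_i^2).
  sum_i theta_i^2 = (0.058)^2 + (0.358)^2 + (0.404)^2 = 0.003364 + 0.128164 + 0.163216 = 0.294744.
  gamma(0) = 5 * (1 + 0.294744) = 5 * 1.294744 = 6.47372, which rounds to 6.4737.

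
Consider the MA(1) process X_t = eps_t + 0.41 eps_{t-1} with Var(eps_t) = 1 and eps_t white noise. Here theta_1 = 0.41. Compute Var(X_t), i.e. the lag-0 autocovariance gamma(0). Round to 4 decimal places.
\gamma(0) = 1.1681

For an MA(q) process X_t = eps_t + sum_i theta_i eps_{t-i} with
Var(eps_t) = sigma^2, the variance is
  gamma(0) = sigma^2 * (1 + sum_i theta_i^2).
  sum_i theta_i^2 = (0.41)^2 = 0.1681.
  gamma(0) = 1 * (1 + 0.1681) = 1 * 1.1681 = 1.1681.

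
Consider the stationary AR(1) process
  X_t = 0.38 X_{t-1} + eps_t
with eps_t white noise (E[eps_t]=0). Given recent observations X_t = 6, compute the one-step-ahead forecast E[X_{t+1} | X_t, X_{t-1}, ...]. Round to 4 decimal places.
E[X_{t+1} \mid \mathcal F_t] = 2.2800

For an AR(p) model X_t = c + sum_i phi_i X_{t-i} + eps_t, the
one-step-ahead conditional mean is
  E[X_{t+1} | X_t, ...] = c + sum_i phi_i X_{t+1-i}.
Substitute known values:
  E[X_{t+1} | ...] = (0.38) * (6)
                   = 2.2800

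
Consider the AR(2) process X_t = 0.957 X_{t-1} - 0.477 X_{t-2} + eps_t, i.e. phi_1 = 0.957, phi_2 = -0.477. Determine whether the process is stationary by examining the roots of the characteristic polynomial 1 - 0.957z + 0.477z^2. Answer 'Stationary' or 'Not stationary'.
\text{Stationary}

The AR(p) characteristic polynomial is P(z) = 1 - 0.957z + 0.477z^2.
Stationarity requires all roots to lie outside the unit circle, i.e. |z| > 1 for every root.
Set 1 + (-0.957) z + (0.477) z^2 = 0, i.e. a z^2 + b z + c = 0 with a = 0.477, b = -0.957, c = 1.
Discriminant D = b^2 - 4ac = (-0.957)^2 - 4*(0.477)*1 = 0.915849 - (1.908) = -0.992151.
D < 0, so the roots are the complex-conjugate pair z = (-b +/- i sqrt(-D)) / (2a) = 1.0031 +/- 1.0441i.
For a conjugate pair |z|^2 = z * conj(z) = (product of roots) = c/a = 1/(0.477) = 2.096436, so |z| = sqrt(2.096436) = 1.4479 for both roots.
Moduli of all roots: 1.4479, 1.4479.
All moduli strictly greater than 1? Yes.
Verdict: Stationary.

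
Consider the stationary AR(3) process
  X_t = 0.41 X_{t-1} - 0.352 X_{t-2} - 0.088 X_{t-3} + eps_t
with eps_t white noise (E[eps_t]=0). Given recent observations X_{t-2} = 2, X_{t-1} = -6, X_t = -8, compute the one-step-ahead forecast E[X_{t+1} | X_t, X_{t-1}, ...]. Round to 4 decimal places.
E[X_{t+1} \mid \mathcal F_t] = -1.3440

For an AR(p) model X_t = c + sum_i phi_i X_{t-i} + eps_t, the
one-step-ahead conditional mean is
  E[X_{t+1} | X_t, ...] = c + sum_i phi_i X_{t+1-i}.
Substitute known values:
  E[X_{t+1} | ...] = (0.41) * (-8) + (-0.352) * (-6) + (-0.088) * (2)
                   = -1.3440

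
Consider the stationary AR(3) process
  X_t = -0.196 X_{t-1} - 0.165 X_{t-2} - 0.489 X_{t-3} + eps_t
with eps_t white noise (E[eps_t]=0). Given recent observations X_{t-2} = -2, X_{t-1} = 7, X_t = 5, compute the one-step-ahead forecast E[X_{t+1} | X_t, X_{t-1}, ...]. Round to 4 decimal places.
E[X_{t+1} \mid \mathcal F_t] = -1.1570

For an AR(p) model X_t = c + sum_i phi_i X_{t-i} + eps_t, the
one-step-ahead conditional mean is
  E[X_{t+1} | X_t, ...] = c + sum_i phi_i X_{t+1-i}.
Substitute known values:
  E[X_{t+1} | ...] = (-0.196) * (5) + (-0.165) * (7) + (-0.489) * (-2)
                   = -1.1570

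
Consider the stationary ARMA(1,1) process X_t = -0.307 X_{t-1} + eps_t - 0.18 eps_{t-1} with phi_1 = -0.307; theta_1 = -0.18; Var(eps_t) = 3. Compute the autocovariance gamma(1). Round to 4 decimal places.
\gamma(1) = -1.7022

Multiply the model equation by X_{t-k} and take expectations. With theta_0 = psi_0 = 1 and psi_j the MA(infinity) weights, this gives
  gamma(k) - sum_i phi_i gamma(k-i) = c_k,
  c_k = sigma^2 * sum_{j=k..q} theta_j psi_{j-k}   (c_k = 0 for k > q),
using gamma(-m) = gamma(m).
psi-weights needed (psi_j = theta_j + sum_i phi_i psi_{j-i}):
  psi_1 = theta_1 + phi_1 = -0.18 + (-0.307) = -0.487
Right-hand sides:
  c_0 = sigma^2 (1 + theta_1 psi_1) = 3 * (1 + (-0.18)(-0.487)) = 3 * 1.08766 = 3.26298
  c_1 = sigma^2 theta_1 = 3 * (-0.18) = -0.54
  c_2 = 0
Equations for k = 0 and k = 1 (AR order 1):
  gamma(0) = phi_1 gamma(1) + c_0
  gamma(1) = phi_1 gamma(0) + c_1
Substituting the second into the first: gamma(0) (1 - phi_1^2) = c_0 + phi_1 c_1, so
  gamma(0) = (c_0 + phi_1 c_1) / (1 - phi_1^2) = (3.26298 + (-0.307)(-0.54)) / (1 - (-0.307)^2) = 3.42876 / 0.905751 = 3.785544.
  gamma(1) = phi_1 gamma(0) + c_1 = (-0.307)(3.785544) + (-0.54) = -1.702162.
Therefore gamma(1) = -1.7022 (to 4 decimal places).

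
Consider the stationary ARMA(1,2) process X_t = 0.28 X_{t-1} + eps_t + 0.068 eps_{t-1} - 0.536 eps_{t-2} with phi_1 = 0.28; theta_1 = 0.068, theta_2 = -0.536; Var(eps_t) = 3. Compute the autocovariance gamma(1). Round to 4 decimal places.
\gamma(1) = 0.7614

Multiply the model equation by X_{t-k} and take expectations. With theta_0 = psi_0 = 1 and psi_j the MA(infinity) weights, this gives
  gamma(k) - sum_i phi_i gamma(k-i) = c_k,
  c_k = sigma^2 * sum_{j=k..q} theta_j psi_{j-k}   (c_k = 0 for k > q),
using gamma(-m) = gamma(m).
psi-weights needed (psi_j = theta_j + sum_i phi_i psi_{j-i}):
  psi_1 = theta_1 + phi_1 = 0.068 + (0.28) = 0.348
  psi_2 = theta_2 + phi_1 psi_1 = -0.536 + (0.28)(0.348) = -0.43856
Right-hand sides:
  c_0 = sigma^2 (1 + theta_1 psi_1 + theta_2 psi_2) = 3 * (1 + (0.068)(0.348) + (-0.536)(-0.43856)) = 3 * 1.258732 = 3.776196
  c_1 = sigma^2 (theta_1 + theta_2 psi_1) = 3 * (0.068 + (-0.536)(0.348)) = -0.355584
  c_2 = sigma^2 theta_2 = 3 * (-0.536) = -1.608
Equations for k = 0 and k = 1 (AR order 1):
  gamma(0) = phi_1 gamma(1) + c_0
  gamma(1) = phi_1 gamma(0) + c_1
Substituting the second into the first: gamma(0) (1 - phi_1^2) = c_0 + phi_1 c_1, so
  gamma(0) = (c_0 + phi_1 c_1) / (1 - phi_1^2) = (3.776196 + (0.28)(-0.355584)) / (1 - (0.28)^2) = 3.676633 / 0.9216 = 3.989402.
  gamma(1) = phi_1 gamma(0) + c_1 = (0.28)(3.989402) + (-0.355584) = 0.761449.
Therefore gamma(1) = 0.7614 (to 4 decimal places).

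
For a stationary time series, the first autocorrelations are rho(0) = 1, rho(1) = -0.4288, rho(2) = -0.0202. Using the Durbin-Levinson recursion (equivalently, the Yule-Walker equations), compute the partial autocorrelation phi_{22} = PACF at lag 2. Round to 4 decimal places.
\phi_{22} = -0.2500

The PACF at lag k is phi_{kk}, the last component of the solution
to the Yule-Walker system G_k phi = r_k where
  (G_k)_{ij} = rho(|i - j|), (r_k)_i = rho(i), i,j = 1..k.
Equivalently, Durbin-Levinson gives phi_{kk} iteratively:
  phi_{11} = rho(1)
  phi_{kk} = [rho(k) - sum_{j=1..k-1} phi_{k-1,j} rho(k-j)]
            / [1 - sum_{j=1..k-1} phi_{k-1,j} rho(j)],
  phi_{k,j} = phi_{k-1,j} - phi_{kk} phi_{k-1,k-j},  j = 1..k-1.
Step k = 1:
  phi_11 = rho(1) = -0.4288.
Step k = 2:
  phi_22 = [rho(2) - phi_11 rho(1)] / [1 - phi_11 rho(1)] = [-0.0202 - (-0.4288)(-0.4288)] / [1 - (-0.4288)(-0.4288)]
         = -0.20406944 / 0.81613056 = -0.25.
Therefore phi_{22} = -0.2500.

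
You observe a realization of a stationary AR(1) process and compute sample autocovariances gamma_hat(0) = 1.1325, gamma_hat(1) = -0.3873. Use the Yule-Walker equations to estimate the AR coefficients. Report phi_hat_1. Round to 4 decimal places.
\hat\phi_{1} = -0.3420

The Yule-Walker equations for an AR(p) process read, in matrix form,
  Gamma_p phi = r_p,   with   (Gamma_p)_{ij} = gamma(|i - j|),
                       (r_p)_i = gamma(i),   i,j = 1..p.
Substitute the sample gammas (Toeplitz matrix and right-hand side of size 1):
  Gamma_p = [[1.1325]]
  r_p     = [-0.3873]
With p = 1 this is the single equation gamma(0) phi_1 = gamma(1):
  phi_hat_1 = gamma(1) / gamma(0) = -0.3873 / 1.1325 = -0.3420.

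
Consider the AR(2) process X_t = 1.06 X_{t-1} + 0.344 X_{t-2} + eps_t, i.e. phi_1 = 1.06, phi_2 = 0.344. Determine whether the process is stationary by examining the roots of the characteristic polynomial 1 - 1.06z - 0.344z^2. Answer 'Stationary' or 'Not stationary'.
\text{Not stationary}

The AR(p) characteristic polynomial is P(z) = 1 - 1.06z - 0.344z^2.
Stationarity requires all roots to lie outside the unit circle, i.e. |z| > 1 for every root.
Set 1 + (-1.06) z + (-0.344) z^2 = 0, i.e. a z^2 + b z + c = 0 with a = -0.344, b = -1.06, c = 1.
Discriminant D = b^2 - 4ac = (-1.06)^2 - 4*(-0.344)*1 = 1.1236 - (-1.376) = 2.4996.
D >= 0, so the roots are real: z = (-b +/- sqrt(D)) / (2a) = (1.06 +/- 1.581012) / (-0.688).
  z_1 = (1.06 + 1.581012) / (-0.688) = -3.8387,   |z_1| = 3.8387.
  z_2 = (1.06 - 1.581012) / (-0.688) = 0.7573,   |z_2| = 0.7573.
Moduli of all roots: 3.8387, 0.7573.
All moduli strictly greater than 1? No.
Verdict: Not stationary.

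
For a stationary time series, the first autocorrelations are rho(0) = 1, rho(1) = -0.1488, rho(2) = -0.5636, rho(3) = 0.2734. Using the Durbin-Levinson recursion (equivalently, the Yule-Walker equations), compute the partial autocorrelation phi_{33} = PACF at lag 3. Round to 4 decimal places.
\phi_{33} = 0.0800

The PACF at lag k is phi_{kk}, the last component of the solution
to the Yule-Walker system G_k phi = r_k where
  (G_k)_{ij} = rho(|i - j|), (r_k)_i = rho(i), i,j = 1..k.
Equivalently, Durbin-Levinson gives phi_{kk} iteratively:
  phi_{11} = rho(1)
  phi_{kk} = [rho(k) - sum_{j=1..k-1} phi_{k-1,j} rho(k-j)]
            / [1 - sum_{j=1..k-1} phi_{k-1,j} rho(j)],
  phi_{k,j} = phi_{k-1,j} - phi_{kk} phi_{k-1,k-j},  j = 1..k-1.
Step k = 1:
  phi_11 = rho(1) = -0.1488.
Step k = 2:
  phi_22 = [rho(2) - phi_11 rho(1)] / [1 - phi_11 rho(1)] = [-0.5636 - (-0.1488)(-0.1488)] / [1 - (-0.1488)(-0.1488)]
         = -0.58574144 / 0.97785856 = -0.599004.
  Update: phi_21 = phi_11 - phi_22 phi_11 = -0.1488 - (-0.599004)(-0.1488) = -0.237932.
Step k = 3:
  phi_33 = [rho(3) - phi_21 rho(2) - phi_22 rho(1)] / [1 - phi_21 rho(1) - phi_22 rho(2)]
    numerator   = 0.2734 - (-0.237932)(-0.5636) - (-0.599004)(-0.1488) = 0.05016979
    denominator = 1 - (-0.237932)(-0.1488) - (-0.599004)(-0.5636) = 0.62699694
  phi_33 = 0.05016979 / 0.62699694 = 0.08.
Therefore phi_{33} = 0.0800.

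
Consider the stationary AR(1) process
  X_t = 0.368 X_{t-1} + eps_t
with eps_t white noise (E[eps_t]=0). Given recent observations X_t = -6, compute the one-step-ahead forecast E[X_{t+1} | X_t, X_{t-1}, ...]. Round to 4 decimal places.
E[X_{t+1} \mid \mathcal F_t] = -2.2080

For an AR(p) model X_t = c + sum_i phi_i X_{t-i} + eps_t, the
one-step-ahead conditional mean is
  E[X_{t+1} | X_t, ...] = c + sum_i phi_i X_{t+1-i}.
Substitute known values:
  E[X_{t+1} | ...] = (0.368) * (-6)
                   = -2.2080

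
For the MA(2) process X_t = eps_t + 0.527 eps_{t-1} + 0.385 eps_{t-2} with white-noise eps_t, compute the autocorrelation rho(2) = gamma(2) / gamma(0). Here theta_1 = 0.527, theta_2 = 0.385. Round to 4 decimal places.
\rho(2) = 0.2700

For an MA(q) process with theta_0 = 1, the autocovariance is
  gamma(k) = sigma^2 * sum_{i=0..q-k} theta_i * theta_{i+k},
and rho(k) = gamma(k) / gamma(0). Sigma^2 cancels.
  numerator   = (1)*(0.385) = 0.385.
  denominator = (1)^2 + (0.527)^2 + (0.385)^2 = 1.425954.
  rho(2) = 0.385 / 1.425954 = 0.2700.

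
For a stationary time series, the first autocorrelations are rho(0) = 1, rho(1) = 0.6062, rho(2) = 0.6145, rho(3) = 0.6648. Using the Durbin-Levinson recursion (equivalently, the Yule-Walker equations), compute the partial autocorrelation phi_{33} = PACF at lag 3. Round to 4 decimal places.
\phi_{33} = 0.3750

The PACF at lag k is phi_{kk}, the last component of the solution
to the Yule-Walker system G_k phi = r_k where
  (G_k)_{ij} = rho(|i - j|), (r_k)_i = rho(i), i,j = 1..k.
Equivalently, Durbin-Levinson gives phi_{kk} iteratively:
  phi_{11} = rho(1)
  phi_{kk} = [rho(k) - sum_{j=1..k-1} phi_{k-1,j} rho(k-j)]
            / [1 - sum_{j=1..k-1} phi_{k-1,j} rho(j)],
  phi_{k,j} = phi_{k-1,j} - phi_{kk} phi_{k-1,k-j},  j = 1..k-1.
Step k = 1:
  phi_11 = rho(1) = 0.6062.
Step k = 2:
  phi_22 = [rho(2) - phi_11 rho(1)] / [1 - phi_11 rho(1)] = [0.6145 - (0.6062)(0.6062)] / [1 - (0.6062)(0.6062)]
         = 0.24702156 / 0.63252156 = 0.390535.
  Update: phi_21 = phi_11 - phi_22 phi_11 = 0.6062 - (0.390535)(0.6062) = 0.369458.
Step k = 3:
  phi_33 = [rho(3) - phi_21 rho(2) - phi_22 rho(1)] / [1 - phi_21 rho(1) - phi_22 rho(2)]
    numerator   = 0.6648 - (0.369458)(0.6145) - (0.390535)(0.6062) = 0.20102603
    denominator = 1 - (0.369458)(0.6062) - (0.390535)(0.6145) = 0.53605109
  phi_33 = 0.20102603 / 0.53605109 = 0.375.
Therefore phi_{33} = 0.3750.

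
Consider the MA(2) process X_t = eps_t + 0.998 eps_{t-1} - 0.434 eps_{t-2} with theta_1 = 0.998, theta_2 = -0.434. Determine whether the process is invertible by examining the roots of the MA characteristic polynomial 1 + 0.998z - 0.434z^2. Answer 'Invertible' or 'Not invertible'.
\text{Not invertible}

The MA(q) characteristic polynomial is P(z) = 1 + 0.998z - 0.434z^2.
Invertibility requires all roots to lie outside the unit circle, i.e. |z| > 1 for every root.
Set 1 + (0.998) z + (-0.434) z^2 = 0, i.e. a z^2 + b z + c = 0 with a = -0.434, b = 0.998, c = 1.
Discriminant D = b^2 - 4ac = (0.998)^2 - 4*(-0.434)*1 = 0.996004 - (-1.736) = 2.732004.
D >= 0, so the roots are real: z = (-b +/- sqrt(D)) / (2a) = (-0.998 +/- 1.652877) / (-0.868).
  z_1 = (-0.998 + 1.652877) / (-0.868) = -0.7545,   |z_1| = 0.7545.
  z_2 = (-0.998 - 1.652877) / (-0.868) = 3.054,   |z_2| = 3.054.
Moduli of all roots: 0.7545, 3.0540.
All moduli strictly greater than 1? No.
Verdict: Not invertible.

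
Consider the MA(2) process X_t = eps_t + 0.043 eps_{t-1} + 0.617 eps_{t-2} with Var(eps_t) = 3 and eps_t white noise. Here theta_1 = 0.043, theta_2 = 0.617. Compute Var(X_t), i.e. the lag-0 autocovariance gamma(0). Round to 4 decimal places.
\gamma(0) = 4.1476

For an MA(q) process X_t = eps_t + sum_i theta_i eps_{t-i} with
Var(eps_t) = sigma^2, the variance is
  gamma(0) = sigma^2 * (1 + sum_i theta_i^2).
  sum_i theta_i^2 = (0.043)^2 + (0.617)^2 = 0.001849 + 0.380689 = 0.382538.
  gamma(0) = 3 * (1 + 0.382538) = 3 * 1.382538 = 4.147614, which rounds to 4.1476.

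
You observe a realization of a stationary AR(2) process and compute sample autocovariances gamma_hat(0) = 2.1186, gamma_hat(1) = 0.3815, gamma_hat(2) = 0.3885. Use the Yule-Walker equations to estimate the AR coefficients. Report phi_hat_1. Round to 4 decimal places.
\hat\phi_{1} = 0.1520

The Yule-Walker equations for an AR(p) process read, in matrix form,
  Gamma_p phi = r_p,   with   (Gamma_p)_{ij} = gamma(|i - j|),
                       (r_p)_i = gamma(i),   i,j = 1..p.
Substitute the sample gammas (Toeplitz matrix and right-hand side of size 2):
  Gamma_p = [[2.1186, 0.3815], [0.3815, 2.1186]]
  r_p     = [0.3815, 0.3885]
Written out:
  2.1186 phi_1 + 0.3815 phi_2 = 0.3815
  0.3815 phi_1 + 2.1186 phi_2 = 0.3885
Solve by Cramer's rule:
  det = gamma(0)^2 - gamma(1)^2 = (2.1186)^2 - (0.3815)^2 = 4.48846596 - 0.14554225 = 4.34292371
  phi_hat_1 = [gamma(1) gamma(0) - gamma(1) gamma(2)] / det = [(0.3815)(2.1186) - (0.3815)(0.3885)] / 4.34292371 = 0.66003315 / 4.34292371 = 0.152
  phi_hat_2 = [gamma(0) gamma(2) - gamma(1)^2] / det = [(2.1186)(0.3885) - (0.3815)^2] / 4.34292371 = 0.67753385 / 4.34292371 = 0.156
So phi_hat = [0.1520, 0.1560].
Therefore phi_hat_1 = 0.1520.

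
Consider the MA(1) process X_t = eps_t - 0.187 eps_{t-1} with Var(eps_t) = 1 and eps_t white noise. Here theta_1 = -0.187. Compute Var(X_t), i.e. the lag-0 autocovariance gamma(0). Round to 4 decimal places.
\gamma(0) = 1.0350

For an MA(q) process X_t = eps_t + sum_i theta_i eps_{t-i} with
Var(eps_t) = sigma^2, the variance is
  gamma(0) = sigma^2 * (1 + sum_i theta_i^2).
  sum_i theta_i^2 = (-0.187)^2 = 0.034969.
  gamma(0) = 1 * (1 + 0.034969) = 1 * 1.034969 = 1.034969, which rounds to 1.0350.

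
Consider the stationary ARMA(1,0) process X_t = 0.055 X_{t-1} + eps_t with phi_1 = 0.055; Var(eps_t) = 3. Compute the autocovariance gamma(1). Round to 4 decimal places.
\gamma(1) = 0.1655

Multiply the model equation by X_{t-k} and take expectations. With theta_0 = psi_0 = 1 and psi_j the MA(infinity) weights, this gives
  gamma(k) - sum_i phi_i gamma(k-i) = c_k,
  c_k = sigma^2 * sum_{j=k..q} theta_j psi_{j-k}   (c_k = 0 for k > q),
using gamma(-m) = gamma(m).
Pure AR (q = 0): c_0 = sigma^2 = 3, c_k = 0 for k >= 1.
Equations for k = 0 and k = 1 (AR order 1):
  gamma(0) = phi_1 gamma(1) + c_0
  gamma(1) = phi_1 gamma(0) + c_1
Substituting the second into the first: gamma(0) (1 - phi_1^2) = c_0 + phi_1 c_1, so
  gamma(0) = c_0 / (1 - phi_1^2) = 3 / (1 - (0.055)^2) = 3 / 0.996975 = 3.009103.
  gamma(1) = phi_1 gamma(0) = (0.055)(3.009103) = 0.165501.
Therefore gamma(1) = 0.1655 (to 4 decimal places).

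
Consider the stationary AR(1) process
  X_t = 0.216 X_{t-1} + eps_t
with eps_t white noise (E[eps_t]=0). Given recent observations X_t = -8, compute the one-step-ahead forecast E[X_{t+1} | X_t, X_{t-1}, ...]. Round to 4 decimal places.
E[X_{t+1} \mid \mathcal F_t] = -1.7280

For an AR(p) model X_t = c + sum_i phi_i X_{t-i} + eps_t, the
one-step-ahead conditional mean is
  E[X_{t+1} | X_t, ...] = c + sum_i phi_i X_{t+1-i}.
Substitute known values:
  E[X_{t+1} | ...] = (0.216) * (-8)
                   = -1.7280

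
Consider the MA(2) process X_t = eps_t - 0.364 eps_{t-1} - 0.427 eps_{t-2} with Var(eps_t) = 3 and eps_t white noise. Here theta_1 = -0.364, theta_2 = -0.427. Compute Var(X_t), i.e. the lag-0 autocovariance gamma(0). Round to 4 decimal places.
\gamma(0) = 3.9445

For an MA(q) process X_t = eps_t + sum_i theta_i eps_{t-i} with
Var(eps_t) = sigma^2, the variance is
  gamma(0) = sigma^2 * (1 + sum_i theta_i^2).
  sum_i theta_i^2 = (-0.364)^2 + (-0.427)^2 = 0.132496 + 0.182329 = 0.314825.
  gamma(0) = 3 * (1 + 0.314825) = 3 * 1.314825 = 3.944475, which rounds to 3.9445.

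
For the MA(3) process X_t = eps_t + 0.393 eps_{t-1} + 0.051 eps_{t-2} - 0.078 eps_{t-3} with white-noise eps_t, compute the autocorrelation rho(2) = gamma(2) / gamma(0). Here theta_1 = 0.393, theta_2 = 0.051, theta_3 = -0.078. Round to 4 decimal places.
\rho(2) = 0.0175

For an MA(q) process with theta_0 = 1, the autocovariance is
  gamma(k) = sigma^2 * sum_{i=0..q-k} theta_i * theta_{i+k},
and rho(k) = gamma(k) / gamma(0). Sigma^2 cancels.
  numerator   = (1)*(0.051) + (0.393)*(-0.078) = 0.020346.
  denominator = (1)^2 + (0.393)^2 + (0.051)^2 + (-0.078)^2 = 1.163134.
  rho(2) = 0.020346 / 1.163134 = 0.0175.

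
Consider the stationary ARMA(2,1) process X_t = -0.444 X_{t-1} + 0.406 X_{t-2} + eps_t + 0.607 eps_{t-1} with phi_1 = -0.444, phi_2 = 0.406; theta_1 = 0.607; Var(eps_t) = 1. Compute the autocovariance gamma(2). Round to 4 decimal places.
\gamma(2) = 0.4693

Multiply the model equation by X_{t-k} and take expectations. With theta_0 = psi_0 = 1 and psi_j the MA(infinity) weights, this gives
  gamma(k) - sum_i phi_i gamma(k-i) = c_k,
  c_k = sigma^2 * sum_{j=k..q} theta_j psi_{j-k}   (c_k = 0 for k > q),
using gamma(-m) = gamma(m).
psi-weights needed (psi_j = theta_j + sum_i phi_i psi_{j-i}):
  psi_1 = theta_1 + phi_1 = 0.607 + (-0.444) = 0.163
Right-hand sides:
  c_0 = sigma^2 (1 + theta_1 psi_1) = 1 * (1 + (0.607)(0.163)) = 1 * 1.098941 = 1.098941
  c_1 = sigma^2 theta_1 = 1 * (0.607) = 0.607
  c_2 = 0
Equations for k = 0, 1, 2 (AR order 2, c_2 = 0):
  (E0) gamma(0) = phi_1 gamma(1) + phi_2 gamma(2) + c_0
  (E1) gamma(1) = phi_1 gamma(0) + phi_2 gamma(1) + c_1
  (E2) gamma(2) = phi_1 gamma(1) + phi_2 gamma(0)
From (E1): gamma(1) = A gamma(0) + B with
  A = phi_1 / (1 - phi_2) = -0.444 / 0.594 = -0.747475,   B = c_1 / (1 - phi_2) = 0.607 / 0.594 = 1.021886.
Insert (E2) into (E0): gamma(0) (1 - phi_2^2) = phi_1 (1 + phi_2) gamma(1) + c_0.
  phi_1 (1 + phi_2) = (-0.444)(1.406) = -0.624264,   1 - phi_2^2 = 0.835164.
Replace gamma(1) by A gamma(0) + B and collect gamma(0):
  gamma(0) [0.835164 - (-0.624264)(-0.747475)] = (-0.624264)(1.021886) + 1.098941
  gamma(0) * 0.368542 = 0.461015
  gamma(0) = 0.461015 / 0.368542 = 1.250913.
  gamma(1) = A gamma(0) + B = (-0.747475)(1.250913) + (1.021886) = 0.086859.
  gamma(2) = phi_1 gamma(1) + phi_2 gamma(0) = (-0.444)(0.086859) + (0.406)(1.250913) = 0.469305.
Therefore gamma(2) = 0.4693 (to 4 decimal places).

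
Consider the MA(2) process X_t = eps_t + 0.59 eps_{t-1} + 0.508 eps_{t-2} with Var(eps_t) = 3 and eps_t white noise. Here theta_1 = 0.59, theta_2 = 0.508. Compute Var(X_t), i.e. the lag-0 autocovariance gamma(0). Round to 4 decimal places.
\gamma(0) = 4.8185

For an MA(q) process X_t = eps_t + sum_i theta_i eps_{t-i} with
Var(eps_t) = sigma^2, the variance is
  gamma(0) = sigma^2 * (1 + sum_i theta_i^2).
  sum_i theta_i^2 = (0.59)^2 + (0.508)^2 = 0.3481 + 0.258064 = 0.606164.
  gamma(0) = 3 * (1 + 0.606164) = 3 * 1.606164 = 4.818492, which rounds to 4.8185.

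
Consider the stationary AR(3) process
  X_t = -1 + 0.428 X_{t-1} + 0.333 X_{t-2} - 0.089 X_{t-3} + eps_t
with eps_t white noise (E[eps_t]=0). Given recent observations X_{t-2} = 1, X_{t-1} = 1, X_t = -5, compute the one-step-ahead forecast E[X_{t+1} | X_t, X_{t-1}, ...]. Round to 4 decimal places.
E[X_{t+1} \mid \mathcal F_t] = -2.8960

For an AR(p) model X_t = c + sum_i phi_i X_{t-i} + eps_t, the
one-step-ahead conditional mean is
  E[X_{t+1} | X_t, ...] = c + sum_i phi_i X_{t+1-i}.
Substitute known values:
  E[X_{t+1} | ...] = -1 + (0.428) * (-5) + (0.333) * (1) + (-0.089) * (1)
                   = -2.8960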